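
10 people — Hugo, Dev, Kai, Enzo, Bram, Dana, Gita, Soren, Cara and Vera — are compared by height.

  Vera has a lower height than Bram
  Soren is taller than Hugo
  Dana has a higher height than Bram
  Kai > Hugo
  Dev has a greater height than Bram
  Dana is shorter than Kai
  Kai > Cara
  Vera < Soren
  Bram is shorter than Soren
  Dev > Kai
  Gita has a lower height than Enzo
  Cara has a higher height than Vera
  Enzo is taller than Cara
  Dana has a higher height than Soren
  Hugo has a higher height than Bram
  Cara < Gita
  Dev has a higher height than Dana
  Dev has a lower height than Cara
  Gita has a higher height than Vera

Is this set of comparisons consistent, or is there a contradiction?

We have Cara < Kai stated directly, yet also Kai < Dev < Cara by chaining the others — so Kai < Cara. Contradiction.

inconsistent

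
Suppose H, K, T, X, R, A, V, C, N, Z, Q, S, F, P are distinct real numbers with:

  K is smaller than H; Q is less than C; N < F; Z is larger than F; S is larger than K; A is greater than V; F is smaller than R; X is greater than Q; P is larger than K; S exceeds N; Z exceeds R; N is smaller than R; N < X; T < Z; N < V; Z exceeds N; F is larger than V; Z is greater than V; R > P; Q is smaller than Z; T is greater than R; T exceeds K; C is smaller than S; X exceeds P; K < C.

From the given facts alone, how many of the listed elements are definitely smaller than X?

From X the given relations immediately reach Q, N, P.
From those, K — 4 in total.
No other element is forced below X by the given relations, so the count is 4.

4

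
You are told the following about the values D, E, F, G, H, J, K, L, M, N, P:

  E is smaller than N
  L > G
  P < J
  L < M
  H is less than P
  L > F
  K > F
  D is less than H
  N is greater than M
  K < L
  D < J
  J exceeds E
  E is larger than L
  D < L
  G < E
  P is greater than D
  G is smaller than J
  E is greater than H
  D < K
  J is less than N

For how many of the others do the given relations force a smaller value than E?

From E the given relations immediately reach G, H, L.
From those, D, F, K — 6 in total.
Nothing else is reachable below E; 6 in all.

6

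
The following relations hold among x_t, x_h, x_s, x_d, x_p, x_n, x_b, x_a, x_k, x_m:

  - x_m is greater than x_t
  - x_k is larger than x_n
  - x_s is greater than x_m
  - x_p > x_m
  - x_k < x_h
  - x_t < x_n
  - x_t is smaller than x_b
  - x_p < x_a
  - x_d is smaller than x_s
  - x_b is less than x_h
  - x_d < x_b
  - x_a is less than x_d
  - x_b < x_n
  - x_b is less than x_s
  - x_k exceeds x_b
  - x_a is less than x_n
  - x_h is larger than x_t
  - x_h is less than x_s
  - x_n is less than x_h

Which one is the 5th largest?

Piecing the relations together gives one ordering: x_t < x_m < x_p < x_a < x_d < x_b < x_n < x_k < x_h < x_s.
Counting 5 from the largest end gives x_b.

x_b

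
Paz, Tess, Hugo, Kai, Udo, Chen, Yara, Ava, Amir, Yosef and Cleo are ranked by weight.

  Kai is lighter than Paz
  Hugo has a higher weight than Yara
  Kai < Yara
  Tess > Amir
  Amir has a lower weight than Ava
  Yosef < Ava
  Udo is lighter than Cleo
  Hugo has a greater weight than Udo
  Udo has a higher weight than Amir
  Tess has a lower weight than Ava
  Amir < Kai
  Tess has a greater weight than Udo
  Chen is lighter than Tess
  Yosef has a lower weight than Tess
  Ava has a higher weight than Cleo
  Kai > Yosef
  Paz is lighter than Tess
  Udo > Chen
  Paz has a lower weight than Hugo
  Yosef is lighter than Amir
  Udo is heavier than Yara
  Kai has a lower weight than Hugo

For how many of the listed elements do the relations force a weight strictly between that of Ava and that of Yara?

The relations place Yara below Ava. An element lies strictly between them when it is forced above Yara and also forced below Ava.
Above Yara: {Udo, Hugo, Cleo, Tess}. Below Ava: {Yosef, Chen, Amir, Kai, Udo, Paz, Cleo, Tess}.
Intersection: {Udo, Cleo, Tess} — 3.

3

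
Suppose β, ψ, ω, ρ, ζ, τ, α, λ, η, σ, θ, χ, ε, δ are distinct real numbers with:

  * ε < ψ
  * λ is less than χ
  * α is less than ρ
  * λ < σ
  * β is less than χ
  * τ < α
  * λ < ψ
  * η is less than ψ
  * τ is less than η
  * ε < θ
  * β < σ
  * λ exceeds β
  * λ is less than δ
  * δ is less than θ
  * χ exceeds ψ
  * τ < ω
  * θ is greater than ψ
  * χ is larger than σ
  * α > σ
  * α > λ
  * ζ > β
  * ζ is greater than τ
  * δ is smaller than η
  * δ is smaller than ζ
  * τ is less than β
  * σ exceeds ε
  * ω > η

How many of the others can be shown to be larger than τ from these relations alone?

12

From τ the given relations immediately reach β, η, ω, ζ, α.
From those, λ, σ, ψ, χ, ρ — 10 in total.
From those, δ, θ — 12 in total.
No other element is forced above τ by the given relations, so the count is 12.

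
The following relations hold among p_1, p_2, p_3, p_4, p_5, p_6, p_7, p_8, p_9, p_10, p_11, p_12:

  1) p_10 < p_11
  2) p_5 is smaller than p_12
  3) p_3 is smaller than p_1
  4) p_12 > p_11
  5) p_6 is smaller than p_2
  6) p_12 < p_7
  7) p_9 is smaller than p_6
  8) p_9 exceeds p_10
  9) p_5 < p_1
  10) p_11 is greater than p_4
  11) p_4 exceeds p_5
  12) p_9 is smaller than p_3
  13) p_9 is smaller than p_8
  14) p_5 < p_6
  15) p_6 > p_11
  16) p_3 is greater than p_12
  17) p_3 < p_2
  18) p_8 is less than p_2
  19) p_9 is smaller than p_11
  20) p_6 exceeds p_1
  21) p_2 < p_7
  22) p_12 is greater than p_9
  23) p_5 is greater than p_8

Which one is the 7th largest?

Piecing the relations together gives one ordering: p_10 < p_9 < p_8 < p_5 < p_4 < p_11 < p_12 < p_3 < p_1 < p_6 < p_2 < p_7.
The 7th largest is p_11.

p_11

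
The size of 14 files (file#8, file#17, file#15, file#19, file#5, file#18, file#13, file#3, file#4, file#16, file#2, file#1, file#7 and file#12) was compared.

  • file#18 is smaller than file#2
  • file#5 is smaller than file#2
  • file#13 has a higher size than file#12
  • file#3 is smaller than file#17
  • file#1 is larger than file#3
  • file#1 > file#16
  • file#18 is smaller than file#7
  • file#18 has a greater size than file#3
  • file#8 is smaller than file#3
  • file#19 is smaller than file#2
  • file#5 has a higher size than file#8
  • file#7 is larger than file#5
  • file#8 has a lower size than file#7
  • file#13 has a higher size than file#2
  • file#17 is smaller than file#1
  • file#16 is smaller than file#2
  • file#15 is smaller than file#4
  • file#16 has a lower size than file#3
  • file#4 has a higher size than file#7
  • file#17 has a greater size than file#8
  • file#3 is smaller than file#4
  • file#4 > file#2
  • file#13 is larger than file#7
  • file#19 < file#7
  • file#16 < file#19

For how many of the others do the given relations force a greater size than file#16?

The elements the relations force above file#16 are file#19, file#3, file#18, file#17, file#2, file#7, file#13, file#1, file#4 — no chain reaches any other.
That is 9.

9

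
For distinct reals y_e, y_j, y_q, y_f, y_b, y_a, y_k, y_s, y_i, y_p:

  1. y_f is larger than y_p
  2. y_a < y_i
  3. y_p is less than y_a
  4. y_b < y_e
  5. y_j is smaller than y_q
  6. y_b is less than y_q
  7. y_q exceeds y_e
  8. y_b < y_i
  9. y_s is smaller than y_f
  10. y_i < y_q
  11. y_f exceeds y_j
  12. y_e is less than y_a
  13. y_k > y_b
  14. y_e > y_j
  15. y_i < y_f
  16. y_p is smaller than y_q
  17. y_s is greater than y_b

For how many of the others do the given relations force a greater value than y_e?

4

The elements the relations force above y_e are y_a, y_i, y_q, y_f — no chain reaches any other.
That is 4.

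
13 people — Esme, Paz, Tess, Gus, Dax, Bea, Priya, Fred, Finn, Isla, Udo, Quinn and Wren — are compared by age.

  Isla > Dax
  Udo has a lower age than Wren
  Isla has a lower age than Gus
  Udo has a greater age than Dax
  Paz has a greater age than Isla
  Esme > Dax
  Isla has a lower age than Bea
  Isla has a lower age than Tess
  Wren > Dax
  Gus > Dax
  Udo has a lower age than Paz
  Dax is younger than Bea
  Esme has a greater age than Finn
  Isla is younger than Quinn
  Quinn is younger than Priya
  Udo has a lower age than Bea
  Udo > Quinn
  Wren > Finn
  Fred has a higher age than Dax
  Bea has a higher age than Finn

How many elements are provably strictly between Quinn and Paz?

Chaining upward from Quinn reaches: Udo, Wren, Bea, Priya.
Chaining downward from Paz reaches: Dax, Isla, Udo.
Strictly between Quinn and Paz are those in both lists: Udo — 1 element.

1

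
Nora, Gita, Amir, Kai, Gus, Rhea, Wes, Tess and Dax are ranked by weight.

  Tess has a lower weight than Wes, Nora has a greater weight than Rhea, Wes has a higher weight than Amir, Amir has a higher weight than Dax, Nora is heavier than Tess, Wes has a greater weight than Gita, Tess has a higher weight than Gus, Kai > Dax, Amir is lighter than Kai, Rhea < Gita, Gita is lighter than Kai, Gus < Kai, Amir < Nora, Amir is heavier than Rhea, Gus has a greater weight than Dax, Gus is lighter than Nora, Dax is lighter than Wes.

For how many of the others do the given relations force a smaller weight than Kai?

5

Directly below Kai: Dax, Amir, Gita, Gus.
One step further: Rhea (5 so far).
No other element is forced below Kai by the given relations, so the count is 5.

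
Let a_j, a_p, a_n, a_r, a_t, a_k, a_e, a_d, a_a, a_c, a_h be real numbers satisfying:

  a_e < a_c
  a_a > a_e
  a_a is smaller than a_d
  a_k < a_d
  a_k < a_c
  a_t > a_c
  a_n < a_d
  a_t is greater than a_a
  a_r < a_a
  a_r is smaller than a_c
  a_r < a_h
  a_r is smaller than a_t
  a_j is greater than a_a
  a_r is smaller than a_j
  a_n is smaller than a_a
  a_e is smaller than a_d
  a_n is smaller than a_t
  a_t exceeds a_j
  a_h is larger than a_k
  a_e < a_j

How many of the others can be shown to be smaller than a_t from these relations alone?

7

The elements the relations force below a_t are a_k, a_r, a_e, a_n, a_c, a_a, a_j — no chain reaches any other.
That is 7.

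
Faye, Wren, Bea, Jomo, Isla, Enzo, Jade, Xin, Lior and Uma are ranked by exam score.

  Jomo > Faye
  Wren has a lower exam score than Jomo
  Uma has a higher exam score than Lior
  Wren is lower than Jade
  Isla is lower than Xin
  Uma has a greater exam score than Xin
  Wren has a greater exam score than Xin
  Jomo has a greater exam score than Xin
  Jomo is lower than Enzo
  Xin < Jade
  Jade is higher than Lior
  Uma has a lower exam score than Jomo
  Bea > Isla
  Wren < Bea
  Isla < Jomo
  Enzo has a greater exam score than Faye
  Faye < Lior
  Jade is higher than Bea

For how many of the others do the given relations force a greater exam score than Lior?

4

From Lior the given relations immediately reach Jade, Uma.
From those, Jomo — 3 in total.
From those, Enzo — 4 in total.
No other element is forced above Lior by the given relations, so the count is 4.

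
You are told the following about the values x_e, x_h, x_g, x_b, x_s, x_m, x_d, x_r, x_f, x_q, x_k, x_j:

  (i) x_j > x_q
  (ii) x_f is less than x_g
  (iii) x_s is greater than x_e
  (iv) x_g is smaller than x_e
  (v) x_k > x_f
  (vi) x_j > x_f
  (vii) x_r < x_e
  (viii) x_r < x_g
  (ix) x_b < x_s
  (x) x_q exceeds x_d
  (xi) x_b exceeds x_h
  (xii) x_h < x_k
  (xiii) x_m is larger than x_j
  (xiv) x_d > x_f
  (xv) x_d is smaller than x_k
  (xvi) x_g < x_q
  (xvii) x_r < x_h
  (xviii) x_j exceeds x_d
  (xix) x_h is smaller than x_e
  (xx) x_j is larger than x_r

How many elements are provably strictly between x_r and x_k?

The relations place x_r below x_k. An element lies strictly between them when it is forced above x_r and also forced below x_k.
Above x_r: {x_g, x_h, x_q, x_b, x_j, x_m, x_e, x_s}. Below x_k: {x_f, x_d, x_h}.
Intersection: {x_h} — 1.

1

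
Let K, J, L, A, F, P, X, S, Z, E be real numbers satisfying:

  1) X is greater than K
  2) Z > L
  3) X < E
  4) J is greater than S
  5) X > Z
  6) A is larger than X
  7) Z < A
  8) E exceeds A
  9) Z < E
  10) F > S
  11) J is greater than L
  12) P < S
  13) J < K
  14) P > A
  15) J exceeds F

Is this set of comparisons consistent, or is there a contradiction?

We have X < A stated directly, yet also A < P < S < F < J < K < X by chaining the others — so A < X. Contradiction.

inconsistent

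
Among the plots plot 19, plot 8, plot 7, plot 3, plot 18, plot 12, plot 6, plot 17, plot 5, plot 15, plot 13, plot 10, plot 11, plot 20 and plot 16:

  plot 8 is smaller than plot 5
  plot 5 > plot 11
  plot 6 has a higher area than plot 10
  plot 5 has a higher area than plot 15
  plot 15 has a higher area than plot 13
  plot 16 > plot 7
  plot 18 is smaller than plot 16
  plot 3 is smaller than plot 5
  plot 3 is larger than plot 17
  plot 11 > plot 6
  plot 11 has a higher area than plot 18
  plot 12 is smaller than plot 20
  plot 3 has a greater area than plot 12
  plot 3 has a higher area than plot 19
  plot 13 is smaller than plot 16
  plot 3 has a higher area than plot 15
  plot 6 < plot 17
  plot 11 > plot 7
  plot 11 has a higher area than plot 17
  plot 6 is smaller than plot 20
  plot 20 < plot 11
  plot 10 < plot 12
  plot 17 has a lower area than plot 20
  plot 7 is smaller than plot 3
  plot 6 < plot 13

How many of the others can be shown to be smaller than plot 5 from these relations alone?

13

Directly below plot 5: plot 8, plot 15, plot 11, plot 3.
One step further: plot 18, plot 19, plot 12, plot 6, plot 13, plot 17, plot 20, plot 7 (12 so far).
One step further: plot 10 (13 so far).
No other element is forced below plot 5 by the given relations, so the count is 13.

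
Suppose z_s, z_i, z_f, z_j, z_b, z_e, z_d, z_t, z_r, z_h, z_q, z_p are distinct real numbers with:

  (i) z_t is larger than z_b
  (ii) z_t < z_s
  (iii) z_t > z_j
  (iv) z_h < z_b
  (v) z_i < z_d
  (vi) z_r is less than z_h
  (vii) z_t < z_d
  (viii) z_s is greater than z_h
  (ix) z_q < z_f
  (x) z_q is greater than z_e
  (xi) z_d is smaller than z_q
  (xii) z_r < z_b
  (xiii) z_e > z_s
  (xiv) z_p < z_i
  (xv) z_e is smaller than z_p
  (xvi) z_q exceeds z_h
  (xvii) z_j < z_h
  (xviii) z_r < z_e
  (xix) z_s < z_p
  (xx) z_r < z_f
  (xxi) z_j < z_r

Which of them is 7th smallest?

Piecing the relations together gives one ordering: z_j < z_r < z_h < z_b < z_t < z_s < z_e < z_p < z_i < z_d < z_q < z_f.
Counting 7 from the smallest end gives z_e.

z_e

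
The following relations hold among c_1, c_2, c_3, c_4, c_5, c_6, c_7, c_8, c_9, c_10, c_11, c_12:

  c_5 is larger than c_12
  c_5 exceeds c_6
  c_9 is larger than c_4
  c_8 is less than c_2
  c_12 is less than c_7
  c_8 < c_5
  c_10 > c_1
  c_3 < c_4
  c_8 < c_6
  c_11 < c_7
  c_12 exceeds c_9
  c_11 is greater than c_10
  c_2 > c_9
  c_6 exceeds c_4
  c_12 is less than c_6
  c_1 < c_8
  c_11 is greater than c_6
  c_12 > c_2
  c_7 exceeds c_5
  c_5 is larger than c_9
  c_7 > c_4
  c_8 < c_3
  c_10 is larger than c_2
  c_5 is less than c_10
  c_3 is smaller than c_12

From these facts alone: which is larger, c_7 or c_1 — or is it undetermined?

Chaining the given relations: c_1 < c_8 < c_3 < c_4 < c_9 < c_2 < c_12 < c_6 < c_5 < c_10 < c_11 < c_7.
So c_7 is larger.

c_7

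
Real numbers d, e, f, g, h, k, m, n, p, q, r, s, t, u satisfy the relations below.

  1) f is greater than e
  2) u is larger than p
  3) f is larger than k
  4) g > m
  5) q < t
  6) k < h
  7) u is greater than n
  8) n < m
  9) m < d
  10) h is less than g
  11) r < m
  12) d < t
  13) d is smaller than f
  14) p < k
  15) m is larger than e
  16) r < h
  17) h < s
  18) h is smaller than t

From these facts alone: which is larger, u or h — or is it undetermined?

Following every chain through h: above h we get g, s, t; below h we get r, p, k.
u is not reached, and no chain runs the other way from u to h.
So the given relations leave the order of h and u undetermined.

undetermined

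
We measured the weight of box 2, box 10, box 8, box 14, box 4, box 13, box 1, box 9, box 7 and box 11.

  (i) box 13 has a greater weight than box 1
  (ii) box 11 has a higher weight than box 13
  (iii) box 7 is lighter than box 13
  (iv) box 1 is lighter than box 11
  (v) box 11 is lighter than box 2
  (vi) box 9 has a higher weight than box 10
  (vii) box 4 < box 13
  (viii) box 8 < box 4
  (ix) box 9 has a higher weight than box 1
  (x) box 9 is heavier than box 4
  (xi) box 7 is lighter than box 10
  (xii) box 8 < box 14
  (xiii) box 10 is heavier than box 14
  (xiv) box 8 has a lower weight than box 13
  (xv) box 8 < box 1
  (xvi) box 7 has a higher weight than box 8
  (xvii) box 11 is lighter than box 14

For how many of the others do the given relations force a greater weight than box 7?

The elements the relations force above box 7 are box 13, box 11, box 14, box 10, box 9, box 2 — no chain reaches any other.
That is 6.

6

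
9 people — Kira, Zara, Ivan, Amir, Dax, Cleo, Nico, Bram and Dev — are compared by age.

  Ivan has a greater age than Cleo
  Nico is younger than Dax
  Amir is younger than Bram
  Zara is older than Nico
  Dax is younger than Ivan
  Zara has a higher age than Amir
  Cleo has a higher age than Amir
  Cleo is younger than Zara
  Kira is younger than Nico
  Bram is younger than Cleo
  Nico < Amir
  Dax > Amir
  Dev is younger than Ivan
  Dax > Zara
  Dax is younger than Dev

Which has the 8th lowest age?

Dev

The consecutive relations fix a unique order: Kira < Nico < Amir < Bram < Cleo < Zara < Dax < Dev < Ivan.
The 8th smallest is Dev.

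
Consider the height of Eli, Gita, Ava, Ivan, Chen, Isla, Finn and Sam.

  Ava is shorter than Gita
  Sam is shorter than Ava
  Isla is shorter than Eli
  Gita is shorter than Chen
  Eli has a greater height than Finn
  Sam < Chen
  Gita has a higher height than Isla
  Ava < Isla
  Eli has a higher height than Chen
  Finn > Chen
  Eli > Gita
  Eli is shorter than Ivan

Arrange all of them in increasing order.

Sam < Ava < Isla < Gita < Chen < Finn < Eli < Ivan

Each adjacent pair is fixed by a given relation: Sam < Ava; Ava < Isla; Isla < Gita; Gita < Chen; Chen < Finn; Finn < Eli; Eli < Ivan. Chaining them end to end gives the full order.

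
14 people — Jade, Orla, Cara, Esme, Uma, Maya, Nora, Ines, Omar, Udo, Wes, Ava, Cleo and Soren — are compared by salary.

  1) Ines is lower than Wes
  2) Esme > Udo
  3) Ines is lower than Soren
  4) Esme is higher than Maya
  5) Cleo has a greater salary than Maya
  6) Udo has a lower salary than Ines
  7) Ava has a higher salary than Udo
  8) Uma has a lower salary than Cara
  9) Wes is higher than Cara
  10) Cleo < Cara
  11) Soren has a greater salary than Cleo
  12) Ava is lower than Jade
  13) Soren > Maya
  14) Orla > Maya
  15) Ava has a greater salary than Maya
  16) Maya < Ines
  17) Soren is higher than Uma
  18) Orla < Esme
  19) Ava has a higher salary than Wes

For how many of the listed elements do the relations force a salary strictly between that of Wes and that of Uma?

1

The relations place Uma below Wes. An element lies strictly between them when it is forced above Uma and also forced below Wes.
Above Uma: {Cara, Ava, Jade, Soren}. Below Wes: {Maya, Cleo, Udo, Ines, Cara}.
Intersection: {Cara} — 1.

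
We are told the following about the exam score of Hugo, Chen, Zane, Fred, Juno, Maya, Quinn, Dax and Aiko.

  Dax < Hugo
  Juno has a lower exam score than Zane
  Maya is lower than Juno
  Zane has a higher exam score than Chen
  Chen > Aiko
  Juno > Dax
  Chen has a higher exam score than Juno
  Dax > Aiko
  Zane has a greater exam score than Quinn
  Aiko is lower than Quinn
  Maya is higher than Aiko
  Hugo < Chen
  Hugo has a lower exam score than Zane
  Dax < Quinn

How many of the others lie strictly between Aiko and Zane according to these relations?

6

The relations place Aiko below Zane. An element lies strictly between them when it is forced above Aiko and also forced below Zane.
Above Aiko: {Dax, Maya, Hugo, Juno, Chen, Quinn}. Below Zane: {Dax, Maya, Hugo, Juno, Chen, Quinn}.
Intersection: {Dax, Maya, Hugo, Juno, Chen, Quinn} — 6.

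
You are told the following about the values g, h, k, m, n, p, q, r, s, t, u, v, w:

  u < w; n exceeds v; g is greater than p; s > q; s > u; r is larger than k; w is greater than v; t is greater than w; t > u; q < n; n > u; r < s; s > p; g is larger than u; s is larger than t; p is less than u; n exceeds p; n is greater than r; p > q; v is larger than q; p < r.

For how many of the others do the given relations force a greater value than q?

9

Directly above q: p, v, n, s.
One step further: r, u, g, w (8 so far).
One step further: t (9 so far).
Nothing else is reachable above q; 9 in all.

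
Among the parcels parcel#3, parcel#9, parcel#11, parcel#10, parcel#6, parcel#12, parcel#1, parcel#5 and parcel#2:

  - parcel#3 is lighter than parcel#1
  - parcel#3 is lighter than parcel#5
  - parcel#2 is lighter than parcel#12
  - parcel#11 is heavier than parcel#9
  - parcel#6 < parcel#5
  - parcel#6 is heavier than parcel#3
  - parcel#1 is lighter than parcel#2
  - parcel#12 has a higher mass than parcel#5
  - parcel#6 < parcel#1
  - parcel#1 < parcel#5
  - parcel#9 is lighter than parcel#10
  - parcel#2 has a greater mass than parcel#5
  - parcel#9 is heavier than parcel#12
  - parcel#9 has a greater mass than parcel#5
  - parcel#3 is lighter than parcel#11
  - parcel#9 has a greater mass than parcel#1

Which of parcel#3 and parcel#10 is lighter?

parcel#3

Link the given pairs in sequence: parcel#3 < parcel#6; parcel#6 < parcel#1; parcel#1 < parcel#5; parcel#5 < parcel#2; parcel#2 < parcel#12; parcel#12 < parcel#9; parcel#9 < parcel#10.
Chaining these gives parcel#3 < parcel#6 < parcel#1 < parcel#5 < parcel#2 < parcel#12 < parcel#9 < parcel#10.
So parcel#3 < parcel#10; parcel#3 is the lighter of the two.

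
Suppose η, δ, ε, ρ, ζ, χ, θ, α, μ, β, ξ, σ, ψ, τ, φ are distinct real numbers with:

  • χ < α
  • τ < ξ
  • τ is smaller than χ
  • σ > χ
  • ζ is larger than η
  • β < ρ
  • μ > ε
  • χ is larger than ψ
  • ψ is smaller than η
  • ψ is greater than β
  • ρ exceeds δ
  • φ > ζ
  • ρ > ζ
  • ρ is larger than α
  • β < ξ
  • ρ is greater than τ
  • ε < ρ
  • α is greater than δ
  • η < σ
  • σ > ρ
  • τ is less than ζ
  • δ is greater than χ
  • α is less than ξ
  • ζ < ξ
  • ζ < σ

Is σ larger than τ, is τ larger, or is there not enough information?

σ

The relevant relations are τ < χ; χ < δ; δ < α; α < ρ; ρ < σ.
Together: τ < χ < δ < α < ρ < σ.
So σ is larger.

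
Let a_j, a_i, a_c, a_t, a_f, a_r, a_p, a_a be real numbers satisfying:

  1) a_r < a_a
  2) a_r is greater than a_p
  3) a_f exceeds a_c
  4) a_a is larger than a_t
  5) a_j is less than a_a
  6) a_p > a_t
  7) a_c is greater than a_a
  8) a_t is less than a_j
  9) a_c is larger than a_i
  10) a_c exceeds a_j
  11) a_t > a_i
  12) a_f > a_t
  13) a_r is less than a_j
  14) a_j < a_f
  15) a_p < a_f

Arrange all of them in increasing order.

a_i < a_t < a_p < a_r < a_j < a_a < a_c < a_f

Nothing is placed below a_i, so it is least; from there a_i < a_t; a_t < a_p; a_p < a_r; a_r < a_j; a_j < a_a; a_a < a_c; a_c < a_f, each given directly.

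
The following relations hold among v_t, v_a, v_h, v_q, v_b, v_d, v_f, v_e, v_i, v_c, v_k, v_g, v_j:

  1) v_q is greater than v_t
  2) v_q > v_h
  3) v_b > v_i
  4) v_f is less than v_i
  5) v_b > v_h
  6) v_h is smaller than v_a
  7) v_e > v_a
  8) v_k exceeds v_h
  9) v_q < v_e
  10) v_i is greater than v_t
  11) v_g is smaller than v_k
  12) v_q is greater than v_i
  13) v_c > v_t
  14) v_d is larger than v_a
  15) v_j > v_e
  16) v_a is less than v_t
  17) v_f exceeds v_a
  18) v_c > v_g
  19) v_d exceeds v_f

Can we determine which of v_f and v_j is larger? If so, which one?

v_j

v_f < v_i and v_i < v_q give v_f < v_q.
With v_q < v_e: v_f < v_i < v_q < v_e.
Then v_e < v_j extends the chain to v_j.
So v_j is larger.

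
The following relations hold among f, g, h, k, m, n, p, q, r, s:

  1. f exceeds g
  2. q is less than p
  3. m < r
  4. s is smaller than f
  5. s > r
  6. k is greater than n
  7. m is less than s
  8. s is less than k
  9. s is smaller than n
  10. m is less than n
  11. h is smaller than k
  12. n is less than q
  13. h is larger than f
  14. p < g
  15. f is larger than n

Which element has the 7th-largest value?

n

The consecutive relations fix a unique order: m < r < s < n < q < p < g < f < h < k.
Counting 7 from the largest end gives n.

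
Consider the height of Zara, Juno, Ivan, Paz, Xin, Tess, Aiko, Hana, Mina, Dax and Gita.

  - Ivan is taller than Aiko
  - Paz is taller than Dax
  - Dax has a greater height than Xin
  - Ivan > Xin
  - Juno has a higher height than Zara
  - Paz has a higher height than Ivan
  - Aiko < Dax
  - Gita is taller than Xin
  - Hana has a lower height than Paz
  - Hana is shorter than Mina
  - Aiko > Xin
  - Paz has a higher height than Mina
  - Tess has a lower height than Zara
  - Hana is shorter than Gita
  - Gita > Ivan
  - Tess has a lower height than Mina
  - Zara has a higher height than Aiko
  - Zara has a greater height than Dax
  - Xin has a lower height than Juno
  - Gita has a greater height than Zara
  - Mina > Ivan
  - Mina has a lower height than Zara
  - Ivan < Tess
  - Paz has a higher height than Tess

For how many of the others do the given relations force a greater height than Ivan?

From Ivan the given relations immediately reach Tess, Mina, Paz, Gita.
From those, Zara — 5 in total.
From those, Juno — 6 in total.
No other element is forced above Ivan by the given relations, so the count is 6.

6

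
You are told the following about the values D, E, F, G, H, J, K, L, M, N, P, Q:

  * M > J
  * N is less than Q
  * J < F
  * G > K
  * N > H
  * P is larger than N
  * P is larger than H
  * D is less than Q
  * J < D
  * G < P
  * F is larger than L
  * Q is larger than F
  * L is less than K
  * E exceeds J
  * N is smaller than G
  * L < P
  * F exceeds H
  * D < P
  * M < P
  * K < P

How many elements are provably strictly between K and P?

The relations place K below P. An element lies strictly between them when it is forced above K and also forced below P.
Above K: {G}. Below P: {H, J, L, N, D, G, M}.
Intersection: {G} — 1.

1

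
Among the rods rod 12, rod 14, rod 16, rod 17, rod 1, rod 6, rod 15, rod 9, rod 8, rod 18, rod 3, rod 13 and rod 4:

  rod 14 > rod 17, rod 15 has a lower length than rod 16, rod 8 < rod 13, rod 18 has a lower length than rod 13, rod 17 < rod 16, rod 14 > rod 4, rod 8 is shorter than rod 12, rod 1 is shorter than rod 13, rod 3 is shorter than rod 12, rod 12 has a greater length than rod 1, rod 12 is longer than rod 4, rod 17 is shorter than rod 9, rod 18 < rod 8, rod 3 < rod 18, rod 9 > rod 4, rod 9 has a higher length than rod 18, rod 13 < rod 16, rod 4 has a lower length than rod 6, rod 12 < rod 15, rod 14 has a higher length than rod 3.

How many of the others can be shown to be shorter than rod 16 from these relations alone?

The elements the relations force below rod 16 are rod 1, rod 4, rod 3, rod 18, rod 17, rod 8, rod 13, rod 12, rod 15 — no chain reaches any other.
That is 9.

9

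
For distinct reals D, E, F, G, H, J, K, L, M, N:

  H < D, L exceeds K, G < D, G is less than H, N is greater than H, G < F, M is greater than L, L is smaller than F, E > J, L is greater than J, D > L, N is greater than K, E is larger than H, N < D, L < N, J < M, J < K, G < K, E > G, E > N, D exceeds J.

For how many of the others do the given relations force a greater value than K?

From K the given relations immediately reach L, N.
From those, E, M, D, F — 6 in total.
No other element is forced above K by the given relations, so the count is 6.

6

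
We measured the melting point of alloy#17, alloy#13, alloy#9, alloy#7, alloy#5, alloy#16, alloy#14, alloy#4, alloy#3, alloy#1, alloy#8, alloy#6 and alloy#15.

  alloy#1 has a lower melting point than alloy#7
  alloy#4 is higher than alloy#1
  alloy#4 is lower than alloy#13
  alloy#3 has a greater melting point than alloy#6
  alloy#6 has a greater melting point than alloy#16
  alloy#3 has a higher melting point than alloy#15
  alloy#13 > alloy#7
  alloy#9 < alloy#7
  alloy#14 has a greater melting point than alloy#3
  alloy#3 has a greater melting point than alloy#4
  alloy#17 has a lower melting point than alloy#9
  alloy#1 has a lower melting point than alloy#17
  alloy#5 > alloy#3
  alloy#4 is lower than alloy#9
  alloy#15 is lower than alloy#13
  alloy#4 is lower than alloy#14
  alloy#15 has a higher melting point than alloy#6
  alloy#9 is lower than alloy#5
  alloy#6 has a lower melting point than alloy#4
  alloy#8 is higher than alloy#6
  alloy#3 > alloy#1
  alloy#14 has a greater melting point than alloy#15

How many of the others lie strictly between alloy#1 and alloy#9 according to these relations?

The relations place alloy#1 below alloy#9. An element lies strictly between them when it is forced above alloy#1 and also forced below alloy#9.
Above alloy#1: {alloy#17, alloy#4, alloy#3, alloy#7, alloy#14, alloy#5, alloy#13}. Below alloy#9: {alloy#16, alloy#6, alloy#17, alloy#4}.
Intersection: {alloy#17, alloy#4} — 2.

2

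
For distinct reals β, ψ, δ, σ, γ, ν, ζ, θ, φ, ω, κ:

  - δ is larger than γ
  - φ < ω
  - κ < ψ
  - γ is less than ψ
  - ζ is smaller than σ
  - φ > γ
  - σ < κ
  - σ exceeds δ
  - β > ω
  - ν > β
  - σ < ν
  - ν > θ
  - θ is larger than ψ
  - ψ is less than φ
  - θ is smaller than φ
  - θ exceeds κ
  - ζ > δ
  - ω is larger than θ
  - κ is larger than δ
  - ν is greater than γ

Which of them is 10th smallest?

β

Piecing the relations together gives one ordering: γ < δ < ζ < σ < κ < ψ < θ < φ < ω < β < ν.
Counting 10 from the smallest end gives β.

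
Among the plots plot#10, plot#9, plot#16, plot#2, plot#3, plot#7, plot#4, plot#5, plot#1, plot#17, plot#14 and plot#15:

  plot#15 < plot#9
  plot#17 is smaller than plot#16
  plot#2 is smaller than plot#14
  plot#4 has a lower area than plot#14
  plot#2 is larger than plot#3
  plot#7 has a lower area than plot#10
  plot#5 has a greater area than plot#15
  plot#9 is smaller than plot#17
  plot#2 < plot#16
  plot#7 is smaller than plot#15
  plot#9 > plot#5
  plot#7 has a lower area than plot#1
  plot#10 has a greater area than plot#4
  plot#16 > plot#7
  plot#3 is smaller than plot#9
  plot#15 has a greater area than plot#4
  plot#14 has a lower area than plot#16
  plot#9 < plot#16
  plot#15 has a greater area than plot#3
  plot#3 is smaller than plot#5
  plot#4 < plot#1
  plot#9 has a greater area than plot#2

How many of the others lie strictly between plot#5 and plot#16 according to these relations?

2

Chaining upward from plot#5 reaches: plot#9, plot#17.
Chaining downward from plot#16 reaches: plot#7, plot#3, plot#4, plot#15, plot#2, plot#14, plot#9, plot#17.
Strictly between plot#5 and plot#16 are those in both lists: plot#9, plot#17 — 2 elements.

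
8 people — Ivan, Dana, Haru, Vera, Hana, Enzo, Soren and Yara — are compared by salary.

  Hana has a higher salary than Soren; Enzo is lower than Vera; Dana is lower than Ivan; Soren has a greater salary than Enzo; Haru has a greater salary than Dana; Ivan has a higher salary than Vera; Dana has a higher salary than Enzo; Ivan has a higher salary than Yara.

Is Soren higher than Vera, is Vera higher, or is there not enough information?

Following every chain through Vera: above Vera we get Ivan; below Vera we get Enzo.
Soren is not reached, and no chain runs the other way from Soren to Vera.
So the given relations leave the order of Vera and Soren undetermined.

undetermined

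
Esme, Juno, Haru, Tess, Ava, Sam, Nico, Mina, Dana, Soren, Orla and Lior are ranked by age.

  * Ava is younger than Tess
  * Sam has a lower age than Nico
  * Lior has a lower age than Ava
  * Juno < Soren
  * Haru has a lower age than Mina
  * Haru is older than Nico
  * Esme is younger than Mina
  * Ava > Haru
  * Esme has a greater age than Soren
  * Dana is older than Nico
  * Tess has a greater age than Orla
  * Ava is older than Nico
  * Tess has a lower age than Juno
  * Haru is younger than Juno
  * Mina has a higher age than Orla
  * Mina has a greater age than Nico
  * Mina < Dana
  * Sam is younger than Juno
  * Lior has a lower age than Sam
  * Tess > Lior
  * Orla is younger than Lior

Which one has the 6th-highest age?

Tess

Chaining the given pairs: Orla < Lior < Sam < Nico < Haru < Ava < Tess < Juno < Soren < Esme < Mina < Dana.
Counting 6 from the largest end gives Tess.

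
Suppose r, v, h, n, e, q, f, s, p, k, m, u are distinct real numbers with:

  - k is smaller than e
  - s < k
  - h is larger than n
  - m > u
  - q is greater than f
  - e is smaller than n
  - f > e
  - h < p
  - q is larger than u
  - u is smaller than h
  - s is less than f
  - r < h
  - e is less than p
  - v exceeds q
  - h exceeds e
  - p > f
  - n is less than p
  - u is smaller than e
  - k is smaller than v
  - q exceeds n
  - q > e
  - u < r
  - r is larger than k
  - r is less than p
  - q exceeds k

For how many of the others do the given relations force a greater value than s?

9

From s the given relations immediately reach k, f.
From those, e, r, p, q, v — 7 in total.
From those, n, h — 9 in total.
Nothing else is reachable above s; 9 in all.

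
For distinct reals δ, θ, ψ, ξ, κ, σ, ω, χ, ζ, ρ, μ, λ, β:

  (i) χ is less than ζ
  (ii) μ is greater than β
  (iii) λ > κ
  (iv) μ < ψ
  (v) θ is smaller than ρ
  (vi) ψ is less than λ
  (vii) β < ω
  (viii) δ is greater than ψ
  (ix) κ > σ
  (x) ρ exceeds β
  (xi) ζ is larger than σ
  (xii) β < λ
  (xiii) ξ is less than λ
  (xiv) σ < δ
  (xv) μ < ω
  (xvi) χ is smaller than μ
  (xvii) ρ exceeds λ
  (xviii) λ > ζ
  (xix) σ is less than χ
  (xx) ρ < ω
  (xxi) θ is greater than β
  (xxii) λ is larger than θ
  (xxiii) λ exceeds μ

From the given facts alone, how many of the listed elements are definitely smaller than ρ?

The elements the relations force below ρ are σ, β, θ, κ, χ, μ, ψ, ξ, ζ, λ — no chain reaches any other.
That is 10.

10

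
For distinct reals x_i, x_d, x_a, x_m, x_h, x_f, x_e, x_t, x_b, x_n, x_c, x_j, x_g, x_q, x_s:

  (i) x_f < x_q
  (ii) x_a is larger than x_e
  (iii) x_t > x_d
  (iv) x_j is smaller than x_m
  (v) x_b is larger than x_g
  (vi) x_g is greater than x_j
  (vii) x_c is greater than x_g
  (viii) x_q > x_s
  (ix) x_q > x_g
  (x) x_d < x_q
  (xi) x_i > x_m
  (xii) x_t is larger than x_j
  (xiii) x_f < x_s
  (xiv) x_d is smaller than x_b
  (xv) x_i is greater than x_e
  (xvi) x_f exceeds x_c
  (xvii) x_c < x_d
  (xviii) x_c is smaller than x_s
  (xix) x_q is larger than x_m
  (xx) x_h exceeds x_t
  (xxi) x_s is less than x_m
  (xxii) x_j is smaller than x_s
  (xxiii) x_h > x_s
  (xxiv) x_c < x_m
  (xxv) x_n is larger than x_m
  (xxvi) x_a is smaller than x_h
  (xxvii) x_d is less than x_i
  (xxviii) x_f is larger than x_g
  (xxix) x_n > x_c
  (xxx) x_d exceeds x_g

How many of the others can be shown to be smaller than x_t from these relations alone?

From x_t the given relations immediately reach x_j, x_d.
From those, x_g, x_c — 4 in total.
Nothing else is reachable below x_t; 4 in all.

4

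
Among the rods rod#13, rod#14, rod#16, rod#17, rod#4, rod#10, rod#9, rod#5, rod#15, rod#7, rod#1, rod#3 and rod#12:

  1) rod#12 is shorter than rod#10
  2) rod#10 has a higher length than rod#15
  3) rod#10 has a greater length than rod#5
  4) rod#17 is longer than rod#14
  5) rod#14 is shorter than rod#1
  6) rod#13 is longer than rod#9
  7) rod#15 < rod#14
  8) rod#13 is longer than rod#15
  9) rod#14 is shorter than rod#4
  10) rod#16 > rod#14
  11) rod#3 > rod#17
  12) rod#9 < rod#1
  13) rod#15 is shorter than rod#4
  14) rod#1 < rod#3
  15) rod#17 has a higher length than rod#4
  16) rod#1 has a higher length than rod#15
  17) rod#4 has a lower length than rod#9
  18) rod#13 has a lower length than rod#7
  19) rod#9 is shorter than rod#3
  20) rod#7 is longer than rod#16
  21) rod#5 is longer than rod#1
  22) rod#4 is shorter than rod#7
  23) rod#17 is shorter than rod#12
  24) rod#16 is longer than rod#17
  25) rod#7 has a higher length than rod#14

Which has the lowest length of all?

rod#15

rod#14 is not least since rod#15 < rod#14; rod#4 is not least since rod#15 < rod#4; rod#9 is not least since rod#4 < rod#9; rod#17 is not least since rod#4 < rod#17; rod#13 is not least since rod#15 < rod#13; rod#1 is not least since rod#14 < rod#1; rod#16 is not least since rod#17 < rod#16; rod#5 is not least since rod#1 < rod#5; rod#12 is not least since rod#17 < rod#12; rod#10 is not least since rod#12 < rod#10; rod#7 is not least since rod#4 < rod#7; rod#3 is not least since rod#1 < rod#3.
Only rod#15 has nothing below it, so rod#15 is the lowest length.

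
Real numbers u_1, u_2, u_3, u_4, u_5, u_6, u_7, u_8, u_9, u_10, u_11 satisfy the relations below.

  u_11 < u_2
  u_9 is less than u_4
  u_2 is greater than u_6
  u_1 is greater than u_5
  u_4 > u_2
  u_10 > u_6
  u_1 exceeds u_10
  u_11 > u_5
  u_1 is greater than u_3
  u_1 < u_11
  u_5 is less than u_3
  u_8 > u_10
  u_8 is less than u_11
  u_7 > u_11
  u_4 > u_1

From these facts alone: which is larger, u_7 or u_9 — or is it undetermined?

Following every chain through u_9: above u_9 we get u_4.
u_7 is not reached, and no chain runs the other way from u_7 to u_9.
So the given relations leave the order of u_9 and u_7 undetermined.

undetermined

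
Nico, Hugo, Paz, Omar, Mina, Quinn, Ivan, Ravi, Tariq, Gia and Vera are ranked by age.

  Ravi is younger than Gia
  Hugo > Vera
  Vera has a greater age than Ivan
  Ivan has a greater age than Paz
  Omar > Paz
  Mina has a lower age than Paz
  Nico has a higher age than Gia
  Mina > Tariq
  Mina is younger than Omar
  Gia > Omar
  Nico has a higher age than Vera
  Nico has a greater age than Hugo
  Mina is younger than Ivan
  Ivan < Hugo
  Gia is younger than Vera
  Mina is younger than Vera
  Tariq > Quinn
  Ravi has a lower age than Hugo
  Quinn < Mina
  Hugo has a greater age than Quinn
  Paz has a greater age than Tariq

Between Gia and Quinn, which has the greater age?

Quinn < Tariq < Mina < Paz < Omar < Gia, by transitivity through Tariq, Mina, Paz, Omar.
So Quinn < Gia; Gia is the older of the two.

Gia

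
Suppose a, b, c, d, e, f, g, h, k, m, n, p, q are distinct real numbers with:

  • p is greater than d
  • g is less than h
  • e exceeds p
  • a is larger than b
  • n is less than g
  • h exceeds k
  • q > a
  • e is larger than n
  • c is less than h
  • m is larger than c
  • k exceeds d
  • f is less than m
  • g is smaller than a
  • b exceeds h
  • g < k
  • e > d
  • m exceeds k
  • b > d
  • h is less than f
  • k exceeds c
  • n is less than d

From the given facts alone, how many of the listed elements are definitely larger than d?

The elements the relations force above d are k, h, p, e, b, f, a, q, m — no chain reaches any other.
That is 9.

9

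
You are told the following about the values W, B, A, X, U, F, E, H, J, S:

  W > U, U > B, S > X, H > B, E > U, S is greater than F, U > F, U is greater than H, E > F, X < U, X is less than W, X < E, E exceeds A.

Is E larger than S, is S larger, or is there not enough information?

undetermined

Following every chain through E: below E we get B, X, F, H, U, A.
S is not reached, and no chain runs the other way from S to E.
So the given relations leave the order of E and S undetermined.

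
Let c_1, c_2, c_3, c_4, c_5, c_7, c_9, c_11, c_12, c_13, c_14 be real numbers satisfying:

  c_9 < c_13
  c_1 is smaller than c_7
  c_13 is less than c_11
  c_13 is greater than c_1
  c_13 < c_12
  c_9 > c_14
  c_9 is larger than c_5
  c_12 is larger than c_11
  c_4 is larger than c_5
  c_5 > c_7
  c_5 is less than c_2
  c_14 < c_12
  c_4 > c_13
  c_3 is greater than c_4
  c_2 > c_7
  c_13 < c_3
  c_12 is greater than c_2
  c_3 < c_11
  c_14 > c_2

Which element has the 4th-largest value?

c_4

Piecing the relations together gives one ordering: c_1 < c_7 < c_5 < c_2 < c_14 < c_9 < c_13 < c_4 < c_3 < c_11 < c_12.
Counting 4 from the largest end gives c_4.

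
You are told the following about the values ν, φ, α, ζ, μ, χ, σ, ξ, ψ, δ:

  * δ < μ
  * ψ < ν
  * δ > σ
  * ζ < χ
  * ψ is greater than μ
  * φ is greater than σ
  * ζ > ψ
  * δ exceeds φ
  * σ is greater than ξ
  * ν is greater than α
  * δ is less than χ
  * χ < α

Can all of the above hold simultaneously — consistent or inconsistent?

Every relation is compatible with ξ < σ < φ < δ < μ < ψ < ζ < χ < α < ν; the set is consistent.

consistent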